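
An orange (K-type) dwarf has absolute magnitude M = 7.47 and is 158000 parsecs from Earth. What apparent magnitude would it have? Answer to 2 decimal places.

m = M + 5 log₁₀ d − 5 = 7.47 + 5·5.1987 − 5 = 28.463

m ≈ 28.46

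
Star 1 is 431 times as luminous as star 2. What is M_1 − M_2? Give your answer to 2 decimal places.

M_1 − M_2 ≈ -6.59

Pogson: ΔM = −2.5 log₁₀(ratio) = −2.5 log₁₀(431) = −2.5 × 2.6345 = -6.586
Star 1 is brighter, so it has the smaller magnitude: the difference is negative.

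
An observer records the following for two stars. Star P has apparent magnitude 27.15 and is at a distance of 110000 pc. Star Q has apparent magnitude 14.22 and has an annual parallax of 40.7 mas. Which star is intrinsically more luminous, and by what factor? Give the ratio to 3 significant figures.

Star P: M = m − 5 log₁₀ d + 5 = 27.15 − 5·5.0414 + 5 = 6.943
Star Q: p = 40.7 mas = 0.0407″ → d = 1/p = 24.57 pc
Star Q: M = m − 5 log₁₀ d + 5 = 14.22 − 5·1.3904 + 5 = 12.268
ΔM = M_P − M_Q = 6.943 − (12.268) = -5.325; smaller M is more luminous → Star P.
L ratio = 10^(0.4 |ΔM|) = 10^2.130 = 134.9

Star P is more luminous, by a factor of 135.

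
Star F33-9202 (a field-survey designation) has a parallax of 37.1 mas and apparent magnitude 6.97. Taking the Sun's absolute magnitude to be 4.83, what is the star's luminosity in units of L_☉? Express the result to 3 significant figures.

d = 1/p = 1000/37.1 mas = 26.95 pc
M = m − 5 log₁₀ d + 5 = 6.97 − 5·1.4306 + 5 = 4.817
M − M_☉ = 4.817 − 4.83 = -0.013
L/L_☉ = 10^(−0.4 × -0.013) = 1.012

L/L_☉ ≈ 1.01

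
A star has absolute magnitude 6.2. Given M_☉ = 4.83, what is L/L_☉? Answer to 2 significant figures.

M − M_☉ = 6.2 − 4.83 = 1.370
L/L_☉ = 10^(−0.4 (M − M_☉)) = 10^-0.548 = 0.2831

L/L_☉ ≈ 0.28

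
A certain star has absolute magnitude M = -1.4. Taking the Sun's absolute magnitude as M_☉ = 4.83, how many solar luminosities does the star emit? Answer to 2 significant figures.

L/L_☉ ≈ 310

M − M_☉ = -1.4 − 4.83 = -6.230
L/L_☉ = 10^(−0.4 (M − M_☉)) = 10^2.492 = 310.5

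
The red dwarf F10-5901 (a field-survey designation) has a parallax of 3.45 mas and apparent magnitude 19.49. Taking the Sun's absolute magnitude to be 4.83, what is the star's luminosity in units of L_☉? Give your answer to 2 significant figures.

L/L_☉ ≈ 1.1×10^-3

d = 1/p = 1000/3.45 mas = 289.9 pc
M = m − 5 log₁₀ d + 5 = 19.49 − 5·2.4622 + 5 = 12.179
M − M_☉ = 12.179 − 4.83 = 7.349
L/L_☉ = 10^(−0.4 × 7.349) = 1.149×10^-3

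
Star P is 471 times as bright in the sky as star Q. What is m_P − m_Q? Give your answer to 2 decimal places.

m_P − m_Q ≈ -6.68

Pogson: Δm = −2.5 log₁₀(ratio) = −2.5 log₁₀(471) = −2.5 × 2.6730 = -6.683
Star P is brighter, so it has the smaller magnitude: the difference is negative.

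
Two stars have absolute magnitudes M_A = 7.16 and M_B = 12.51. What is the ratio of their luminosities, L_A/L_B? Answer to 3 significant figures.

L_A/L_B ≈ 138

ΔM = M_A − M_B = -5.35
L_A/L_B = 10^(−0.4 ΔM) = 10^2.140 = 138.0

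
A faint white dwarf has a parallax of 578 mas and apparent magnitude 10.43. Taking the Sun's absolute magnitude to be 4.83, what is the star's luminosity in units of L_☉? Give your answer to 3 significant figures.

d = 1/p = 1000/578 mas = 1.730 pc
M = m − 5 log₁₀ d + 5 = 10.43 − 5·0.2381 + 5 = 14.240
M − M_☉ = 14.240 − 4.83 = 9.410
L/L_☉ = 10^(−0.4 × 9.410) = 1.722×10^-4

L/L_☉ ≈ 1.72×10^-4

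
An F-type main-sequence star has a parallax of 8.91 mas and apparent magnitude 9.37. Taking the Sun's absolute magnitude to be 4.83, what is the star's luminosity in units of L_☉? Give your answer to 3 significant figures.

L/L_☉ ≈ 1.92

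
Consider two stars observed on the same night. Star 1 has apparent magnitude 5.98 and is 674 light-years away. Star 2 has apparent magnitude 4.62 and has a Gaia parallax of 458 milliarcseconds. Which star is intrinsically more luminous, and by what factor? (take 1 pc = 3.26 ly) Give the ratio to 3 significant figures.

Star 1 is more luminous, by a factor of 2560.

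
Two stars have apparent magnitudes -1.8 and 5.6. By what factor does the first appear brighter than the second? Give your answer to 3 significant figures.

912

Magnitude difference = -7.4
Flux ratio = 10^(−0.4 Δm) = 10^(−0.4 × -7.4) = 10^2.960 = 912.0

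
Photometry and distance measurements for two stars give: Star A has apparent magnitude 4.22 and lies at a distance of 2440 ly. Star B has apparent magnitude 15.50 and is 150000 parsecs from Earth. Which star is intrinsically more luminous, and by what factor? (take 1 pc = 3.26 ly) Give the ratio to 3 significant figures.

Star B is more luminous, by a factor of 1.24.

Star A: d = 2440 ly / 3.26 = 748.5 pc
Star A: M = m − 5 log₁₀ d + 5 = 4.22 − 5·2.8742 + 5 = -5.151
Star B: M = m − 5 log₁₀ d + 5 = 15.50 − 5·5.1761 + 5 = -5.380
ΔM = M_A − M_B = -5.151 − (-5.380) = 0.230; smaller M is more luminous → Star B.
L ratio = 10^(0.4 |ΔM|) = 10^0.092 = 1.235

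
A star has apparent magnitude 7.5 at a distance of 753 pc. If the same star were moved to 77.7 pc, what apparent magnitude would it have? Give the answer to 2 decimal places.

m ≈ 2.57

Flux ∝ 1/d², so Δm = 5 log₁₀(d₂/d₁) = 5 log₁₀(77.7/753) = -4.932
m₂ = m₁ + Δm = 7.5 + (-4.932) = 2.568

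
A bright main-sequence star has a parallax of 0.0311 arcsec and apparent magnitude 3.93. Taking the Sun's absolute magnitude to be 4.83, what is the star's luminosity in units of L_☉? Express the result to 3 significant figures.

L/L_☉ ≈ 23.7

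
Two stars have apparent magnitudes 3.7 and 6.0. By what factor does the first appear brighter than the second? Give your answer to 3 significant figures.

8.32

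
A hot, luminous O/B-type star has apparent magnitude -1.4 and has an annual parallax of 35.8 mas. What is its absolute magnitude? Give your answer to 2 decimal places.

p = 35.8 mas = 0.0358″ → d = 1/p = 27.93 pc
5 log₁₀(d/10 pc) = 5 log₁₀(27.93) − 5 = 2.231
M = m − 5 log₁₀(d/10) = -1.4 − 2.231 = -3.631

M ≈ -3.63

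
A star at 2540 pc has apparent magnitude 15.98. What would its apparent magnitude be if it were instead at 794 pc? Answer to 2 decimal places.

Flux ∝ 1/d², so Δm = 5 log₁₀(d₂/d₁) = 5 log₁₀(794/2540) = -2.525
m₂ = m₁ + Δm = 15.98 + (-2.525) = 13.455

m ≈ 13.45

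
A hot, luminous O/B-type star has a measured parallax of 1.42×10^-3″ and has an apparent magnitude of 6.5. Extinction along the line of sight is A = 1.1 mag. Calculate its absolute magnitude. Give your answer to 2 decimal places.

M ≈ -3.84

d = 1/p = 1/1.42×10^-3″ = 704.2 pc
5 log₁₀(d/10 pc) = 5 log₁₀(704.2) − 5 = 9.239
M = m − 5 log₁₀(d/10) − A = 6.5 − 9.239 − 1.1 = -3.839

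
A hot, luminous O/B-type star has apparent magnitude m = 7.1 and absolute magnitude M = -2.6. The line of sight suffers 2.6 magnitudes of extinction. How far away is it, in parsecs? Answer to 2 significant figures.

m − M = 5 log₁₀(d/10 pc) + A  ⇒  7.1 − (-2.6) − 2.6 = 5 log₁₀(d/10)
7.100 = 5 log₁₀(d/10)
log₁₀ d = (m − M − A)/5 + 1 = 2.4200
d = 10^2.4200 = 263.0 pc

d ≈ 260 pc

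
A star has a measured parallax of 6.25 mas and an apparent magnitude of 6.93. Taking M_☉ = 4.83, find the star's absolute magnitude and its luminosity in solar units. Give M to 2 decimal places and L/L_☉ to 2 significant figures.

d = 1/p = 1000/6.25 mas = 160.0 pc
M = m − 5 log₁₀ d + 5 = 6.93 − 5·2.2041 + 5 = 0.909
M − M_☉ = 0.909 − 4.83 = -3.921
L/L_☉ = 10^(−0.4 × -3.921) = 37.00

M ≈ 0.91; L/L_☉ ≈ 37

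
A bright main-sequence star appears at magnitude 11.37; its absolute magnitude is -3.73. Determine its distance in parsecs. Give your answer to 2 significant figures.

μ = m − M = 15.100
m − M = 5 log₁₀ d − 5
log₁₀ d = (m − M)/5 + 1 = 4.0200
d = 10^4.0200 = 10470 pc

d ≈ 10000 pc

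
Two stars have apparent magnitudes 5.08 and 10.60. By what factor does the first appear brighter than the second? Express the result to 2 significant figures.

Δm = 5.08 − (10.60) = -5.52
Flux ratio = 10^(−0.4 Δm) = 10^(−0.4 × -5.52) = 10^2.208 = 161.4

160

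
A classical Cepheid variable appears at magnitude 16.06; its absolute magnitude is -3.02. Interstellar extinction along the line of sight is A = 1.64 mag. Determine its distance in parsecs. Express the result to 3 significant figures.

m − M = 5 log₁₀(d/10 pc) + A  ⇒  16.06 − (-3.02) − 1.64 = 5 log₁₀(d/10)
17.440 = 5 log₁₀(d/10)
log₁₀ d = (m − M − A)/5 + 1 = 4.4880
d = 10^4.4880 = 30760 pc

d ≈ 30800 pc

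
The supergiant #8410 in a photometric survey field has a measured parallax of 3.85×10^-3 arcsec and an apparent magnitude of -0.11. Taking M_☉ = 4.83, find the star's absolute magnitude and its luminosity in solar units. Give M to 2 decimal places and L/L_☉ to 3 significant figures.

d = 1/p = 1/3.85×10^-3″ = 259.7 pc
M = m − 5 log₁₀ d + 5 = -0.11 − 5·2.4145 + 5 = -7.183
M − M_☉ = -7.183 − 4.83 = -12.013
L/L_☉ = 10^(−0.4 × -12.013) = 63840

M ≈ -7.18; L/L_☉ ≈ 63800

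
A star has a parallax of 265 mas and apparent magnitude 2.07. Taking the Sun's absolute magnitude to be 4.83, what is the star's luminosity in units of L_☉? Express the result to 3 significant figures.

d = 1/p = 1000/265 mas = 3.774 pc
M = m − 5 log₁₀ d + 5 = 2.07 − 5·0.5768 + 5 = 4.186
M − M_☉ = 4.186 − 4.83 = -0.644
L/L_☉ = 10^(−0.4 × -0.644) = 1.809

L/L_☉ ≈ 1.81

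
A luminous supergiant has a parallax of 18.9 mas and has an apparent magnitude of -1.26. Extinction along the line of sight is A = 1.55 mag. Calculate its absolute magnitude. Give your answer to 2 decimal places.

M ≈ -6.43

p = 18.9 mas = 0.0189″ → d = 1/p = 52.91 pc
5 log₁₀(d/10 pc) = 5 log₁₀(52.91) − 5 = 3.618
M = m − 5 log₁₀(d/10) − A = -1.26 − 3.618 − 1.55 = -6.428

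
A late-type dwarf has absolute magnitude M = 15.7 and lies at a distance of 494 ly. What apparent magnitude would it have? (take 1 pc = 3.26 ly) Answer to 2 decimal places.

m ≈ 21.60

d = 494 ly / 3.26 = 151.5 pc
m = M + 5 log₁₀ d − 5 = 15.7 + 5·2.1805 − 5 = 21.603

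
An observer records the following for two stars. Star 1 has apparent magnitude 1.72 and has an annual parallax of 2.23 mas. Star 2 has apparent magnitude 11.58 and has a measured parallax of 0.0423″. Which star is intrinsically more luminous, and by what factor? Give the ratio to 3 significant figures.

Star 1: p = 2.23 mas = 2.23×10^-3″ → d = 1/p = 448.4 pc
Star 1: M = m − 5 log₁₀ d + 5 = 1.72 − 5·2.6517 + 5 = -6.538
Star 2: d = 1/p = 1/0.0423″ = 23.64 pc
Star 2: M = m − 5 log₁₀ d + 5 = 11.58 − 5·1.3737 + 5 = 9.712
ΔM = M_1 − M_2 = -6.538 − (9.712) = -16.250; smaller M is more luminous → Star 1.
L ratio = 10^(0.4 |ΔM|) = 10^6.500 = 3.163×10^6

Star 1 is more luminous, by a factor of 3.16×10^6.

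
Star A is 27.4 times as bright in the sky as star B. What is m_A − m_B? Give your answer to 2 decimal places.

m_A − m_B ≈ -3.59

Pogson: Δm = −2.5 log₁₀(ratio) = −2.5 log₁₀(27.4) = −2.5 × 1.4378 = -3.594
Star A is brighter, so it has the smaller magnitude: the difference is negative.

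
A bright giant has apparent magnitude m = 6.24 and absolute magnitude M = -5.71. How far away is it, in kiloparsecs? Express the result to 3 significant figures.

d ≈ 2.45 kpc

Distance modulus: m − M = 6.24 − (-5.71) = 11.950
m − M = 5 log₁₀ d − 5
log₁₀ d = (m − M)/5 + 1 = 3.3900
d = 10^3.3900 = 2455 pc
= 2.455 kpc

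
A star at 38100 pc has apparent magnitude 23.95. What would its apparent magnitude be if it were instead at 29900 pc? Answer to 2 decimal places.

m ≈ 23.42

Flux ∝ 1/d², so Δm = 5 log₁₀(d₂/d₁) = 5 log₁₀(29900/38100) = -0.526
m₂ = m₁ + Δm = 23.95 + (-0.526) = 23.424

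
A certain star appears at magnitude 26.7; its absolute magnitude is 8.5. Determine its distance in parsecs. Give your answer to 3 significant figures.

μ = m − M = 18.200
m − M = 5 log₁₀ d − 5
log₁₀ d = (m − M)/5 + 1 = 4.6400
d = 10^4.6400 = 43650 pc

d ≈ 43700 pc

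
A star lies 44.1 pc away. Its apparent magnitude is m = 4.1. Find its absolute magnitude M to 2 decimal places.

5 log₁₀(d/10 pc) = 5 log₁₀(44.10) − 5 = 3.222
M = m − 5 log₁₀(d/10) = 4.1 − 3.222 = 0.878

M ≈ 0.88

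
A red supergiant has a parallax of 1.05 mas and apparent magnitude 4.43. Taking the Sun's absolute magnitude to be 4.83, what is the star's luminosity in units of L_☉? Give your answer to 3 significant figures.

d = 1/p = 1000/1.05 mas = 952.4 pc
M = m − 5 log₁₀ d + 5 = 4.43 − 5·2.9788 + 5 = -5.464
M − M_☉ = -5.464 − 4.83 = -10.294
L/L_☉ = 10^(−0.4 × -10.294) = 13110

L/L_☉ ≈ 13100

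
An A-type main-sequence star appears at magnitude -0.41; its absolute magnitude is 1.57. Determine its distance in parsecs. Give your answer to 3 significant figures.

Distance modulus: m − M = -0.41 − (1.57) = -1.980
m − M = 5 log₁₀ d − 5
log₁₀ d = (m − M)/5 + 1 = 0.6040
d = 10^0.6040 = 4.018 pc

d ≈ 4.02 pc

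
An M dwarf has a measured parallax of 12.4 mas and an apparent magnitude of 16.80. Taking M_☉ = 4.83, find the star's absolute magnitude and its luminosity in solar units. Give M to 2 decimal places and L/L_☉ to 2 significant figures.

d = 1/p = 1000/12.4 mas = 80.65 pc
M = m − 5 log₁₀ d + 5 = 16.80 − 5·1.9066 + 5 = 12.267
M − M_☉ = 12.267 − 4.83 = 7.437
L/L_☉ = 10^(−0.4 × 7.437) = 1.060×10^-3

M ≈ 12.27; L/L_☉ ≈ 1.1×10^-3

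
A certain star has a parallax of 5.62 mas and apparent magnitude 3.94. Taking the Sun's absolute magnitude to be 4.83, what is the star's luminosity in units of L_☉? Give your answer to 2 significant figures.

L/L_☉ ≈ 720

d = 1/p = 1000/5.62 mas = 177.9 pc
M = m − 5 log₁₀ d + 5 = 3.94 − 5·2.2503 + 5 = -2.311
M − M_☉ = -2.311 − 4.83 = -7.141
L/L_☉ = 10^(−0.4 × -7.141) = 718.7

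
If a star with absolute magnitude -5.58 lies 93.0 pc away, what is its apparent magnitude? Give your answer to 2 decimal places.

m ≈ -0.74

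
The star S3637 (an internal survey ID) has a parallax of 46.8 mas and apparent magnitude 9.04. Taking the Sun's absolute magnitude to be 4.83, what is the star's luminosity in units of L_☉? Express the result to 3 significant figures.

d = 1/p = 1000/46.8 mas = 21.37 pc
M = m − 5 log₁₀ d + 5 = 9.04 − 5·1.3298 + 5 = 7.391
M − M_☉ = 7.391 − 4.83 = 2.561
L/L_☉ = 10^(−0.4 × 2.561) = 0.09452

L/L_☉ ≈ 0.0945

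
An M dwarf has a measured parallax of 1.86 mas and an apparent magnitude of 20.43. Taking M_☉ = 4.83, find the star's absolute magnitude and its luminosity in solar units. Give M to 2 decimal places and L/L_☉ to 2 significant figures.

M ≈ 11.78; L/L_☉ ≈ 1.7×10^-3

d = 1/p = 1000/1.86 mas = 537.6 pc
M = m − 5 log₁₀ d + 5 = 20.43 − 5·2.7305 + 5 = 11.778
M − M_☉ = 11.778 − 4.83 = 6.948
L/L_☉ = 10^(−0.4 × 6.948) = 1.663×10^-3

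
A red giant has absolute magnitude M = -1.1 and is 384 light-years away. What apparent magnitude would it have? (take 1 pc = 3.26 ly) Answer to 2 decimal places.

d = 384 ly / 3.26 = 117.8 pc
m = M + 5 log₁₀ d − 5 = -1.1 + 5·2.0711 − 5 = 4.256

m ≈ 4.26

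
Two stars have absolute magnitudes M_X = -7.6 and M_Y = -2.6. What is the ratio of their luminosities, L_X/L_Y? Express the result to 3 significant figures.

ΔM = M_X − M_Y = -5.0
L_X/L_Y = 10^(−0.4 ΔM) = 10^2.000 = 100.0

L_X/L_Y ≈ 100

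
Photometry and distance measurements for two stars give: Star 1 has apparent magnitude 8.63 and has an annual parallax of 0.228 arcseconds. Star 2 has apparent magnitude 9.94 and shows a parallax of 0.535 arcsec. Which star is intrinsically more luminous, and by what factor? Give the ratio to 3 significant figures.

Star 1: d = 1/p = 1/0.228″ = 4.386 pc
Star 1: M = m − 5 log₁₀ d + 5 = 8.63 − 5·0.6421 + 5 = 10.420
Star 2: d = 1/p = 1/0.535″ = 1.869 pc
Star 2: M = m − 5 log₁₀ d + 5 = 9.94 − 5·0.2716 + 5 = 13.582
ΔM = M_1 − M_2 = 10.420 − (13.582) = -3.162; smaller M is more luminous → Star 1.
L ratio = 10^(0.4 |ΔM|) = 10^1.265 = 18.40

Star 1 is more luminous, by a factor of 18.4.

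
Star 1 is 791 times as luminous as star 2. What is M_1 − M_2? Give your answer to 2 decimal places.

M_1 − M_2 ≈ -7.25

Pogson: ΔM = −2.5 log₁₀(ratio) = −2.5 log₁₀(791) = −2.5 × 2.8982 = -7.245
Star 1 is brighter, so it has the smaller magnitude: the difference is negative.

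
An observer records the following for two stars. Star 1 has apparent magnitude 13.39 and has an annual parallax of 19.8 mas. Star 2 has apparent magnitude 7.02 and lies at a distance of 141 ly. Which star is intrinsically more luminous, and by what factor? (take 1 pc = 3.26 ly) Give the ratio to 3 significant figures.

Star 2 is more luminous, by a factor of 259.

Star 1: p = 19.8 mas = 0.0198″ → d = 1/p = 50.51 pc
Star 1: M = m − 5 log₁₀ d + 5 = 13.39 − 5·1.7033 + 5 = 9.873
Star 2: d = 141 ly / 3.26 = 43.25 pc
Star 2: M = m − 5 log₁₀ d + 5 = 7.02 − 5·1.6360 + 5 = 3.840
ΔM = M_1 − M_2 = 9.873 − (3.840) = 6.033; smaller M is more luminous → Star 2.
L ratio = 10^(0.4 |ΔM|) = 10^2.413 = 259.0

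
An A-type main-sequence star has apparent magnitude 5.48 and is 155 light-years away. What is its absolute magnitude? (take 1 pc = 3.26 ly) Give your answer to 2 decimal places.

M ≈ 2.09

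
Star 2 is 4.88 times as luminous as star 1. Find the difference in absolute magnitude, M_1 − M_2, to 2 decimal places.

Pogson: ΔM = −2.5 log₁₀(ratio) = −2.5 log₁₀(4.88) = −2.5 × 0.6884 = -1.721
Star 2 is brighter so has the smaller magnitude: M_1 − M_2 is positive.

M_1 − M_2 ≈ 1.72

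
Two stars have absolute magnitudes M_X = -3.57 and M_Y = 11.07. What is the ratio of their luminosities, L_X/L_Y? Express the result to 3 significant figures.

L_X/L_Y ≈ 718000

ΔM = M_X − M_Y = -14.64
L_X/L_Y = 10^(−0.4 ΔM) = 10^5.856 = 717800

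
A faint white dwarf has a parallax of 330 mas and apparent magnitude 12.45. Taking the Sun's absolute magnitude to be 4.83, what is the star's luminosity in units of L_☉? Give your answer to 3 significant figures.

d = 1/p = 1000/330 mas = 3.030 pc
M = m − 5 log₁₀ d + 5 = 12.45 − 5·0.4815 + 5 = 15.043
M − M_☉ = 15.043 − 4.83 = 10.213
L/L_☉ = 10^(−0.4 × 10.213) = 8.222×10^-5

L/L_☉ ≈ 8.22×10^-5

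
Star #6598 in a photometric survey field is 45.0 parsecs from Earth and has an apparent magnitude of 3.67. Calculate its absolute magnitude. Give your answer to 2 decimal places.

5 log₁₀(d/10 pc) = 5 log₁₀(45.00) − 5 = 3.266
M = m − 5 log₁₀(d/10) = 3.67 − 3.266 = 0.404

M ≈ 0.40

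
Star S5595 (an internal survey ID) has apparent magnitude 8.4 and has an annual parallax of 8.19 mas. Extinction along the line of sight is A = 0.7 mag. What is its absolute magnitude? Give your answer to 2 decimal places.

M ≈ 2.27

p = 8.19 mas = 8.19×10^-3″ → d = 1/p = 122.1 pc
5 log₁₀(d/10 pc) = 5 log₁₀(122.1) − 5 = 5.434
M = m − 5 log₁₀(d/10) − A = 8.4 − 5.434 − 0.7 = 2.266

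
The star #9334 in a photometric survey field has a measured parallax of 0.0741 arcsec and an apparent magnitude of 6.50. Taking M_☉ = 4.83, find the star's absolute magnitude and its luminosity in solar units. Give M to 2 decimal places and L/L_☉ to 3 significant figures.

M ≈ 5.85; L/L_☉ ≈ 0.391

d = 1/p = 1/0.0741″ = 13.50 pc
M = m − 5 log₁₀ d + 5 = 6.50 − 5·1.1302 + 5 = 5.849
M − M_☉ = 5.849 − 4.83 = 1.019
L/L_☉ = 10^(−0.4 × 1.019) = 0.3912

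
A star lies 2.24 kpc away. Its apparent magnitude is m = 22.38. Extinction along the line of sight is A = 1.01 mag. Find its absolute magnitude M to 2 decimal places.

d = 2.24 kpc = 2240 pc
5 log₁₀(d/10 pc) = 5 log₁₀(2240) − 5 = 11.751
M = m − 5 log₁₀(d/10) − A = 22.38 − 11.751 − 1.01 = 9.619

M ≈ 9.62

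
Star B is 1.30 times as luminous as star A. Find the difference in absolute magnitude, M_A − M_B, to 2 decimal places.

M_A − M_B ≈ 0.28

Pogson: ΔM = −2.5 log₁₀(ratio) = −2.5 log₁₀(1.30) = −2.5 × 0.1139 = -0.285
Star B is brighter so has the smaller magnitude: M_A − M_B is positive.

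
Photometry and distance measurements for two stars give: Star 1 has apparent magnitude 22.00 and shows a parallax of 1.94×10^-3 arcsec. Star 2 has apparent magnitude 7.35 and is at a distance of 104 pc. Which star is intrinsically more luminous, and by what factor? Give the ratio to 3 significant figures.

Star 2 is more luminous, by a factor of 29500.

Star 1: d = 1/p = 1/1.94×10^-3″ = 515.5 pc
Star 1: M = m − 5 log₁₀ d + 5 = 22.00 − 5·2.7122 + 5 = 13.439
Star 2: M = m − 5 log₁₀ d + 5 = 7.35 − 5·2.0170 + 5 = 2.265
ΔM = M_1 − M_2 = 13.439 − (2.265) = 11.174; smaller M is more luminous → Star 2.
L ratio = 10^(0.4 |ΔM|) = 10^4.470 = 29490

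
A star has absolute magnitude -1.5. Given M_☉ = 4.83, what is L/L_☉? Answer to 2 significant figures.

M − M_☉ = -1.5 − 4.83 = -6.330
L/L_☉ = 10^(−0.4 (M − M_☉)) = 10^2.532 = 340.4

L/L_☉ ≈ 340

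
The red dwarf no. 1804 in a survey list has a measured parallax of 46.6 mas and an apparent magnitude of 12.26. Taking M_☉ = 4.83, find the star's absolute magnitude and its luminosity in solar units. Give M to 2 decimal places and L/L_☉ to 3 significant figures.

M ≈ 10.60; L/L_☉ ≈ 4.91×10^-3

d = 1/p = 1000/46.6 mas = 21.46 pc
M = m − 5 log₁₀ d + 5 = 12.26 − 5·1.3316 + 5 = 10.602
M − M_☉ = 10.602 − 4.83 = 5.772
L/L_☉ = 10^(−0.4 × 5.772) = 4.912×10^-3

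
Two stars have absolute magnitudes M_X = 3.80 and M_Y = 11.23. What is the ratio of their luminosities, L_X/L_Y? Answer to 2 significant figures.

L_X/L_Y ≈ 940

ΔM = M_X − M_Y = -7.43
L_X/L_Y = 10^(−0.4 ΔM) = 10^2.972 = 937.6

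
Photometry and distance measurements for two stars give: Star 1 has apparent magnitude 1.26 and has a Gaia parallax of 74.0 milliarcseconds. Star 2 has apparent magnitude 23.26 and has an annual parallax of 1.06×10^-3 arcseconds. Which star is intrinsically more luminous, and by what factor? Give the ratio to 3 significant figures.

Star 1 is more luminous, by a factor of 129000.

Star 1: p = 74.0 mas = 0.0740″ → d = 1/p = 13.51 pc
Star 1: M = m − 5 log₁₀ d + 5 = 1.26 − 5·1.1308 + 5 = 0.606
Star 2: d = 1/p = 1/1.06×10^-3″ = 943.4 pc
Star 2: M = m − 5 log₁₀ d + 5 = 23.26 − 5·2.9747 + 5 = 13.387
ΔM = M_1 − M_2 = 0.606 − (13.387) = -12.780; smaller M is more luminous → Star 1.
L ratio = 10^(0.4 |ΔM|) = 10^5.112 = 129500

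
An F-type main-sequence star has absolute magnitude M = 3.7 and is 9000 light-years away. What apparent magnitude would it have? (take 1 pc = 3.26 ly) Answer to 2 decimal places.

m ≈ 15.91

d = 9000 ly / 3.26 = 2761 pc
m = M + 5 log₁₀ d − 5 = 3.7 + 5·3.4410 − 5 = 15.905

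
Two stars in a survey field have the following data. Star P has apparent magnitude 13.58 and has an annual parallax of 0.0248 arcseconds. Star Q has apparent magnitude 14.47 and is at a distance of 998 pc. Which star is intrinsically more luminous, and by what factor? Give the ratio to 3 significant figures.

Star P: d = 1/p = 1/0.0248″ = 40.32 pc
Star P: M = m − 5 log₁₀ d + 5 = 13.58 − 5·1.6055 + 5 = 10.552
Star Q: M = m − 5 log₁₀ d + 5 = 14.47 − 5·2.9991 + 5 = 4.474
ΔM = M_P − M_Q = 10.552 − (4.474) = 6.078; smaller M is more luminous → Star Q.
L ratio = 10^(0.4 |ΔM|) = 10^2.431 = 269.9

Star Q is more luminous, by a factor of 270.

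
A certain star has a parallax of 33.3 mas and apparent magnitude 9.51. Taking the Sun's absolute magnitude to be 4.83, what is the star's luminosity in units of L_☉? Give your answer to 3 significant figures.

L/L_☉ ≈ 0.121

d = 1/p = 1000/33.3 mas = 30.03 pc
M = m − 5 log₁₀ d + 5 = 9.51 − 5·1.4776 + 5 = 7.122
M − M_☉ = 7.122 − 4.83 = 2.292
L/L_☉ = 10^(−0.4 × 2.292) = 0.1211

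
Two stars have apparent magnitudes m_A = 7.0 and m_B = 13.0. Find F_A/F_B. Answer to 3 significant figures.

F_A/F_B ≈ 251

Δm = 7.0 − (13.0) = -6.0
Flux ratio = 10^(−0.4 Δm) = 10^(−0.4 × -6.0) = 10^2.400 = 251.2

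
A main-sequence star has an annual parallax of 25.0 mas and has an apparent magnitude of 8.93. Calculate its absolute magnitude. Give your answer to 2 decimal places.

p = 25.0 mas = 0.0250″ → d = 1/p = 40.00 pc
5 log₁₀(d/10 pc) = 5 log₁₀(40.00) − 5 = 3.010
M = m − 5 log₁₀(d/10) = 8.93 − 3.010 = 5.920

M ≈ 5.92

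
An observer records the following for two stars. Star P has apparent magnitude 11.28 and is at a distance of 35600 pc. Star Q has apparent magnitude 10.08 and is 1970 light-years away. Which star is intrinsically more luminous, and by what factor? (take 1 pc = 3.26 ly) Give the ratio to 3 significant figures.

Star P: M = m − 5 log₁₀ d + 5 = 11.28 − 5·4.5514 + 5 = -6.477
Star Q: d = 1970 ly / 3.26 = 604.3 pc
Star Q: M = m − 5 log₁₀ d + 5 = 10.08 − 5·2.7812 + 5 = 1.174
ΔM = M_P − M_Q = -6.477 − (1.174) = -7.651; smaller M is more luminous → Star P.
L ratio = 10^(0.4 |ΔM|) = 10^3.060 = 1149

Star P is more luminous, by a factor of 1150.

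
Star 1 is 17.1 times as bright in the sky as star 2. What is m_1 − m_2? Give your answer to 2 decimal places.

m_1 − m_2 ≈ -3.08

Pogson: Δm = −2.5 log₁₀(ratio) = −2.5 log₁₀(17.1) = −2.5 × 1.2330 = -3.082
Star 1 is brighter, so it has the smaller magnitude: the difference is negative.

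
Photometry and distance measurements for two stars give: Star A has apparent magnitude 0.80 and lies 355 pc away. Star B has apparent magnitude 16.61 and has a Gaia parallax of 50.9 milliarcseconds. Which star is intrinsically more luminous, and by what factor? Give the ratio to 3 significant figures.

Star A is more luminous, by a factor of 6.88×10^8.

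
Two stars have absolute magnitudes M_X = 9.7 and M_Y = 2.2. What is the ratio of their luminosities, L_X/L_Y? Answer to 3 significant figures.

L_X/L_Y ≈ 1.00×10^-3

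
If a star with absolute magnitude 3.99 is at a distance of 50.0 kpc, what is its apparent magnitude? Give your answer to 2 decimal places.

d = 50.0 kpc = 50000 pc
m = M + 5 log₁₀ d − 5 = 3.99 + 5·4.6990 − 5 = 22.485

m ≈ 22.48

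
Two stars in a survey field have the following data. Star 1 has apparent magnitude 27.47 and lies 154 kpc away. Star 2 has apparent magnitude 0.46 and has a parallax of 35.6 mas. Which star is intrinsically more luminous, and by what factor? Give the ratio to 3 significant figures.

Star 1: d = 154 kpc = 154000 pc
Star 1: M = m − 5 log₁₀ d + 5 = 27.47 − 5·5.1875 + 5 = 6.532
Star 2: p = 35.6 mas = 0.0356″ → d = 1/p = 28.09 pc
Star 2: M = m − 5 log₁₀ d + 5 = 0.46 − 5·1.4486 + 5 = -1.783
ΔM = M_1 − M_2 = 6.532 − (-1.783) = 8.315; smaller M is more luminous → Star 2.
L ratio = 10^(0.4 |ΔM|) = 10^3.326 = 2119

Star 2 is more luminous, by a factor of 2120.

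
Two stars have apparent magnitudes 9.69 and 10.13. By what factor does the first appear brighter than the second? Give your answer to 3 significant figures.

Δm = 9.69 − (10.13) = -0.44
Flux ratio = 10^(−0.4 Δm) = 10^(−0.4 × -0.44) = 10^0.176 = 1.500

1.50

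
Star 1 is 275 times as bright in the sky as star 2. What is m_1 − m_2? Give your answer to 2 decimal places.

Pogson: Δm = −2.5 log₁₀(ratio) = −2.5 log₁₀(275) = −2.5 × 2.4393 = -6.098
Star 1 is brighter, so it has the smaller magnitude: the difference is negative.

m_1 − m_2 ≈ -6.10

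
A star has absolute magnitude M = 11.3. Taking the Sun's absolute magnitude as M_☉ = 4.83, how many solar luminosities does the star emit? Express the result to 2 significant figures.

L/L_☉ ≈ 2.6×10^-3

M − M_☉ = 11.3 − 4.83 = 6.470
L/L_☉ = 10^(−0.4 (M − M_☉)) = 10^-2.588 = 2.582×10^-3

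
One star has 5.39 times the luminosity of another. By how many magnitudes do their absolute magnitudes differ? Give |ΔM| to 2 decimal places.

Pogson: ΔM = −2.5 log₁₀(ratio) = −2.5 log₁₀(5.39) = −2.5 × 0.7316 = -1.829

|ΔM| ≈ 1.83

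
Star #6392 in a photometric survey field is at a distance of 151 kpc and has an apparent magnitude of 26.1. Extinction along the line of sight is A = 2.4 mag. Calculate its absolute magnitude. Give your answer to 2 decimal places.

M ≈ 2.81

d = 151 kpc = 151000 pc
5 log₁₀(d/10 pc) = 5 log₁₀(151000) − 5 = 20.895
M = m − 5 log₁₀(d/10) − A = 26.1 − 20.895 − 2.4 = 2.805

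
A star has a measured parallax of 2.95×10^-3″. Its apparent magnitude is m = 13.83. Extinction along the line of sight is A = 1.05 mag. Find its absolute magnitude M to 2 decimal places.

d = 1/p = 1/2.95×10^-3″ = 339.0 pc
5 log₁₀(d/10 pc) = 5 log₁₀(339.0) − 5 = 7.651
M = m − 5 log₁₀(d/10) − A = 13.83 − 7.651 − 1.05 = 5.129

M ≈ 5.13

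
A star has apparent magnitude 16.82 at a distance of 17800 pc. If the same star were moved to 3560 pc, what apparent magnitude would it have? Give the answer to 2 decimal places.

Flux ∝ 1/d², so Δm = 5 log₁₀(d₂/d₁) = 5 log₁₀(3560/17800) = -3.495
m₂ = m₁ + Δm = 16.82 + (-3.495) = 13.325

m ≈ 13.33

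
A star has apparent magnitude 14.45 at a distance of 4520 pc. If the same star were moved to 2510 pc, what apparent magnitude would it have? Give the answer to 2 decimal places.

m ≈ 13.17

Flux ∝ 1/d², so Δm = 5 log₁₀(d₂/d₁) = 5 log₁₀(2510/4520) = -1.277
m₂ = m₁ + Δm = 14.45 + (-1.277) = 13.173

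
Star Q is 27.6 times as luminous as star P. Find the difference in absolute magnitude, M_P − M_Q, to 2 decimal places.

Pogson: ΔM = −2.5 log₁₀(ratio) = −2.5 log₁₀(27.6) = −2.5 × 1.4409 = -3.602
Star Q is brighter so has the smaller magnitude: M_P − M_Q is positive.

M_P − M_Q ≈ 3.60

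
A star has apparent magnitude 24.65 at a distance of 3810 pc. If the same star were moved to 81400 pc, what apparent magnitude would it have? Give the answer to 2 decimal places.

m ≈ 31.30

Flux ∝ 1/d², so Δm = 5 log₁₀(d₂/d₁) = 5 log₁₀(81400/3810) = 6.648
m₂ = m₁ + Δm = 24.65 + (6.648) = 31.298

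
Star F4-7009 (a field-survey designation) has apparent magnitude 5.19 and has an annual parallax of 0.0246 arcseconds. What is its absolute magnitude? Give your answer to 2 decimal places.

d = 1/p = 1/0.0246″ = 40.65 pc
5 log₁₀(d/10 pc) = 5 log₁₀(40.65) − 5 = 3.045
M = m − 5 log₁₀(d/10) = 5.19 − 3.045 = 2.145

M ≈ 2.14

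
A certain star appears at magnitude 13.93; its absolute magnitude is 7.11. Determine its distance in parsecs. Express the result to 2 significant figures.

d ≈ 230 pc

Distance modulus: m − M = 13.93 − (7.11) = 6.820
m − M = 5 log₁₀ d − 5
log₁₀ d = (m − M)/5 + 1 = 2.3640
d = 10^2.3640 = 231.2 pc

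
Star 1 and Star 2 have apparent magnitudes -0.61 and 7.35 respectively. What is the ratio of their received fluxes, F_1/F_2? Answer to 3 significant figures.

F_1/F_2 ≈ 1530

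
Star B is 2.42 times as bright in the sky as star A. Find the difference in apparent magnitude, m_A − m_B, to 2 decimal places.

m_A − m_B ≈ 0.96

Pogson: Δm = −2.5 log₁₀(ratio) = −2.5 log₁₀(2.42) = −2.5 × 0.3838 = -0.960
Star B is brighter so has the smaller magnitude: m_A − m_B is positive.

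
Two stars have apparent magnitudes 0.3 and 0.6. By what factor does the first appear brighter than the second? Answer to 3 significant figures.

1.32

Δm = 0.3 − (0.6) = -0.3
Flux ratio = 10^(−0.4 Δm) = 10^(−0.4 × -0.3) = 10^0.120 = 1.318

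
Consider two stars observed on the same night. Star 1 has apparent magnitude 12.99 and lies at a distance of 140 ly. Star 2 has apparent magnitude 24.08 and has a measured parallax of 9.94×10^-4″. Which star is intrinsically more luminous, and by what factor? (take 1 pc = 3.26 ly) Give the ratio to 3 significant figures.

Star 1 is more luminous, by a factor of 49.7.

Star 1: d = 140 ly / 3.26 = 42.94 pc
Star 1: M = m − 5 log₁₀ d + 5 = 12.99 − 5·1.6329 + 5 = 9.825
Star 2: d = 1/p = 1/9.94×10^-4″ = 1006 pc
Star 2: M = m − 5 log₁₀ d + 5 = 24.08 − 5·3.0026 + 5 = 14.067
ΔM = M_1 − M_2 = 9.825 − (14.067) = -4.241; smaller M is more luminous → Star 1.
L ratio = 10^(0.4 |ΔM|) = 10^1.697 = 49.73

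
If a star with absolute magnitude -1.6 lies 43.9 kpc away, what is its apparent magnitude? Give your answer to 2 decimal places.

m ≈ 16.61

d = 43.9 kpc = 43900 pc
m = M + 5 log₁₀ d − 5 = -1.6 + 5·4.6425 − 5 = 16.612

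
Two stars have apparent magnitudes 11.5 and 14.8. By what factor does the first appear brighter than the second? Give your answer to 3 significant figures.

Magnitude difference = -3.3
Flux ratio = 10^(−0.4 Δm) = 10^(−0.4 × -3.3) = 10^1.320 = 20.89

20.9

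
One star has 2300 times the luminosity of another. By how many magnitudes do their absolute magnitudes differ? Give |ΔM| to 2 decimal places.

|ΔM| ≈ 8.40

Pogson: ΔM = −2.5 log₁₀(ratio) = −2.5 log₁₀(2300) = −2.5 × 3.3617 = -8.404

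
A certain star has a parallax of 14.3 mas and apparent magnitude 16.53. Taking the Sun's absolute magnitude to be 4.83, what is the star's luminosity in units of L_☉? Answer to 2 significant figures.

L/L_☉ ≈ 1.0×10^-3

d = 1/p = 1000/14.3 mas = 69.93 pc
M = m − 5 log₁₀ d + 5 = 16.53 − 5·1.8447 + 5 = 12.307
M − M_☉ = 12.307 − 4.83 = 7.477
L/L_☉ = 10^(−0.4 × 7.477) = 1.022×10^-3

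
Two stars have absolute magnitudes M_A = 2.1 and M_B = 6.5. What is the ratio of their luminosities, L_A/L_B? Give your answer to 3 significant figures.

ΔM = M_A − M_B = -4.4
L_A/L_B = 10^(−0.4 ΔM) = 10^1.760 = 57.54

L_A/L_B ≈ 57.5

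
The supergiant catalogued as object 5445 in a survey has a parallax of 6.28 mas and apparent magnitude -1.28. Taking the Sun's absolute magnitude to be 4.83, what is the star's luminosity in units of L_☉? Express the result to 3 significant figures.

L/L_☉ ≈ 70500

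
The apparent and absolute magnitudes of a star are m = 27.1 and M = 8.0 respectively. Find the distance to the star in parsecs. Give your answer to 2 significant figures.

d ≈ 66000 pc

μ = m − M = 19.100
m − M = 5 log₁₀ d − 5
log₁₀ d = (m − M)/5 + 1 = 4.8200
d = 10^4.8200 = 66070 pc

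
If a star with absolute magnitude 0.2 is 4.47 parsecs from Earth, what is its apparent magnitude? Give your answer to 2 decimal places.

m ≈ -1.55

m = M + 5 log₁₀ d − 5 = 0.2 + 5·0.6503 − 5 = -1.548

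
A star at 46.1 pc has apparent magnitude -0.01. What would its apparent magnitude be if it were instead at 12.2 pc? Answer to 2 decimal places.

m ≈ -2.90

Flux ∝ 1/d², so Δm = 5 log₁₀(d₂/d₁) = 5 log₁₀(12.2/46.1) = -2.887
m₂ = m₁ + Δm = -0.01 + (-2.887) = -2.897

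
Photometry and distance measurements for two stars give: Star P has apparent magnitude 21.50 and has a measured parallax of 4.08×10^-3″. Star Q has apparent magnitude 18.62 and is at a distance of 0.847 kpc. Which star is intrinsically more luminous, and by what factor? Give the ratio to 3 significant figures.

Star Q is more luminous, by a factor of 169.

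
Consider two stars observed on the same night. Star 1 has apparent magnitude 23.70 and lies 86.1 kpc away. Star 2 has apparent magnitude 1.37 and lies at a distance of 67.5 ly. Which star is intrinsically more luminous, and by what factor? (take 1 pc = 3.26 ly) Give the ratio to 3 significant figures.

Star 2 is more luminous, by a factor of 49.4.

Star 1: d = 86.1 kpc = 86100 pc
Star 1: M = m − 5 log₁₀ d + 5 = 23.70 − 5·4.9350 + 5 = 4.025
Star 2: d = 67.5 ly / 3.26 = 20.71 pc
Star 2: M = m − 5 log₁₀ d + 5 = 1.37 − 5·1.3161 + 5 = -0.210
ΔM = M_1 − M_2 = 4.025 − (-0.210) = 4.235; smaller M is more luminous → Star 2.
L ratio = 10^(0.4 |ΔM|) = 10^1.694 = 49.45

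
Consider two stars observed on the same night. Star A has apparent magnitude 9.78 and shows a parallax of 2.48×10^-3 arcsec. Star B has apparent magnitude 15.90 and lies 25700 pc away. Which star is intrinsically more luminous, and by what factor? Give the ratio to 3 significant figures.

Star B is more luminous, by a factor of 14.5.

Star A: d = 1/p = 1/2.48×10^-3″ = 403.2 pc
Star A: M = m − 5 log₁₀ d + 5 = 9.78 − 5·2.6055 + 5 = 1.752
Star B: M = m − 5 log₁₀ d + 5 = 15.90 − 5·4.4099 + 5 = -1.150
ΔM = M_A − M_B = 1.752 − (-1.150) = 2.902; smaller M is more luminous → Star B.
L ratio = 10^(0.4 |ΔM|) = 10^1.161 = 14.48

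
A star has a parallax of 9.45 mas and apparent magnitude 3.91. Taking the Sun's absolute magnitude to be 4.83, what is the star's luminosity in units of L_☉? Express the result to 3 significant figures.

L/L_☉ ≈ 261

d = 1/p = 1000/9.45 mas = 105.8 pc
M = m − 5 log₁₀ d + 5 = 3.91 − 5·2.0246 + 5 = -1.213
M − M_☉ = -1.213 − 4.83 = -6.043
L/L_☉ = 10^(−0.4 × -6.043) = 261.3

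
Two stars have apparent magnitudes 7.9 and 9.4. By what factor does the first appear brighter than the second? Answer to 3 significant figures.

Δm = 7.9 − (9.4) = -1.5
Flux ratio = 10^(−0.4 Δm) = 10^(−0.4 × -1.5) = 10^0.600 = 3.981

3.98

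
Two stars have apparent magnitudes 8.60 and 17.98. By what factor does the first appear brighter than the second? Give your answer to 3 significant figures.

Magnitude difference = -9.38
Flux ratio = 10^(−0.4 Δm) = 10^(−0.4 × -9.38) = 10^3.752 = 5649

5650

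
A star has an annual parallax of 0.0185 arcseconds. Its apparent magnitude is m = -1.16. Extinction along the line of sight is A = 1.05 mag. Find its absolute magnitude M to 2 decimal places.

d = 1/p = 1/0.0185″ = 54.05 pc
5 log₁₀(d/10 pc) = 5 log₁₀(54.05) − 5 = 3.664
M = m − 5 log₁₀(d/10) − A = -1.16 − 3.664 − 1.05 = -5.874

M ≈ -5.87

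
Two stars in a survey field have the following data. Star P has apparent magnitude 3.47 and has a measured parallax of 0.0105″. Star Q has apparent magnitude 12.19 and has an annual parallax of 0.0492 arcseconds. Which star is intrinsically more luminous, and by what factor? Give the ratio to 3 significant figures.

Star P: d = 1/p = 1/0.0105″ = 95.24 pc
Star P: M = m − 5 log₁₀ d + 5 = 3.47 − 5·1.9788 + 5 = -1.424
Star Q: d = 1/p = 1/0.0492″ = 20.33 pc
Star Q: M = m − 5 log₁₀ d + 5 = 12.19 − 5·1.3080 + 5 = 10.650
ΔM = M_P − M_Q = -1.424 − (10.650) = -12.074; smaller M is more luminous → Star P.
L ratio = 10^(0.4 |ΔM|) = 10^4.830 = 67540

Star P is more luminous, by a factor of 67500.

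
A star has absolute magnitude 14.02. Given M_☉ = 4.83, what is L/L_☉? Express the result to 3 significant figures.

L/L_☉ ≈ 2.11×10^-4

M − M_☉ = 14.02 − 4.83 = 9.190
L/L_☉ = 10^(−0.4 (M − M_☉)) = 10^-3.676 = 2.109×10^-4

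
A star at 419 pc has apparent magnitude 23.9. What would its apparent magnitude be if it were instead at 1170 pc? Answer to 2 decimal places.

m ≈ 26.13

Flux ∝ 1/d², so Δm = 5 log₁₀(d₂/d₁) = 5 log₁₀(1170/419) = 2.230
m₂ = m₁ + Δm = 23.9 + (2.230) = 26.130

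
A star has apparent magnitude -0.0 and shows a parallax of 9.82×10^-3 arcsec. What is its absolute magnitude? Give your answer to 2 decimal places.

M ≈ -5.04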